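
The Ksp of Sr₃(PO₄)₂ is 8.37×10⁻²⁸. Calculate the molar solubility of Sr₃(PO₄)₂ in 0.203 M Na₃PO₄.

9.09×10⁻¹⁰ M

Sr₃(PO₄)₂(s) ⇌ 3 Sr²⁺(aq) + 2 PO₄³⁻(aq)
The solution already contains PO₄³⁻ at 0.203 M. Let s be the molar solubility of Sr₃(PO₄)₂.
[PO₄³⁻] ≈ 0.203 M (common ion dominates); [Sr²⁺] = 3s.
Ksp = [Sr²⁺]^3[PO₄³⁻]^2 = (3s)^3(0.203)^2
(3s)^3 = 8.37×10⁻²⁸ / (0.203)^2 = 2.03×10⁻²⁶
s = 9.09×10⁻¹⁰ M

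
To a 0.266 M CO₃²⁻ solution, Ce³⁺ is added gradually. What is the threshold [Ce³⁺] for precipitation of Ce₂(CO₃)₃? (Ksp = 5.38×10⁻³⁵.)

5.35×10⁻¹⁷ M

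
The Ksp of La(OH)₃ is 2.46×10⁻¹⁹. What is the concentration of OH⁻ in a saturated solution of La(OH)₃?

2.93×10⁻⁵ M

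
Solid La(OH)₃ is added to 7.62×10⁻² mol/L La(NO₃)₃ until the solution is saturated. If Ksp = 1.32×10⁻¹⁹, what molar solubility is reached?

4.00×10⁻⁷ M

La(OH)₃(s) ⇌ La³⁺(aq) + 3 OH⁻(aq)
The solution already contains La³⁺ at 7.62×10⁻² mol/L. Let s be the molar solubility of La(OH)₃.
[La³⁺] ≈ 7.62×10⁻² mol/L (common ion dominates); [OH⁻] = 3s.
Ksp = [La³⁺][OH⁻]^3 = (7.62×10⁻²)(3s)^3
(3s)^3 = 1.32×10⁻¹⁹ / (7.62×10⁻²) = 1.73×10⁻¹⁸
s = 4.00×10⁻⁷ mol/L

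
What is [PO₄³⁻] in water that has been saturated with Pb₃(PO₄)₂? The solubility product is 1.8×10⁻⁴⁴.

1.4×10⁻⁹ M

Pb₃(PO₄)₂(s) ⇌ 3 Pb²⁺(aq) + 2 PO₄³⁻(aq)
Call the molar solubility s, so that [Pb²⁺] = 3s and [PO₄³⁻] = 2s.
Ksp = [Pb²⁺]^3[PO₄³⁻]^2 = (3s)^3 · (2s)^2 = 108s^5 = 1.8×10⁻⁴⁴
s = 7.0×10⁻¹⁰ M
[PO₄³⁻] = 2s = 1.4×10⁻⁹ M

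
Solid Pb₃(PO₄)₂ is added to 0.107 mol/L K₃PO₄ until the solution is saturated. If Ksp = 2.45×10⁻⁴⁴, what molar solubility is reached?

Pb₃(PO₄)₂(s) ⇌ 3 Pb²⁺(aq) + 2 PO₄³⁻(aq)
With PO₄³⁻ already at 0.107 mol/L and s small, take [PO₄³⁻] ≈ 0.107 mol/L and [Pb²⁺] = 3s.
Ksp = [Pb²⁺]^3[PO₄³⁻]^2 = (3s)^3(0.107)^2
(3s)^3 = 2.45×10⁻⁴⁴ / (0.107)^2 = 2.14×10⁻⁴²
s = 4.30×10⁻¹⁵ mol/L

4.30×10⁻¹⁵ M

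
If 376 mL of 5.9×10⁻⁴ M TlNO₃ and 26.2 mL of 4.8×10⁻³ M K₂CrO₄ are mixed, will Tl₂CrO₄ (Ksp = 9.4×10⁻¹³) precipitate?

Yes

After mixing, V = 376 mL + 26.2 mL = 402.2 mL.
[Tl⁺] = (5.9×10⁻⁴)(376)/402.2 = 5.5×10⁻⁴ M
[CrO₄²⁻] = (4.8×10⁻³)(26.2)/402.2 = 3.1×10⁻⁴ M
Q = [Tl⁺]^2[CrO₄²⁻] = 9.5×10⁻¹¹
Because Q > Ksp (9.5×10⁻¹¹ vs 9.4×10⁻¹³), a precipitate of Tl₂CrO₄ forms.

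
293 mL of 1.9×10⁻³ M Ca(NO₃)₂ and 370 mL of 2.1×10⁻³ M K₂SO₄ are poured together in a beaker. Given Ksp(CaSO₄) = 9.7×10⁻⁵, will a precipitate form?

No

The combined volume is 663 mL.
[Ca²⁺] = (1.9×10⁻³)(293)/663 = 8.4×10⁻⁴ M
[SO₄²⁻] = (2.1×10⁻³)(370)/663 = 1.2×10⁻³ M
Q = [Ca²⁺][SO₄²⁻] = 9.8×10⁻⁷
Q = 9.8×10⁻⁷ < Ksp = 9.7×10⁻⁵, so the solution is unsaturated and no precipitate forms.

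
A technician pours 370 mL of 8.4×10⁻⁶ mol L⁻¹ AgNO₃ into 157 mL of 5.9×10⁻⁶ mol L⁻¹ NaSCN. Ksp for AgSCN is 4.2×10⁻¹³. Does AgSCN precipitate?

Total volume after mixing = 370 + 157 = 527 mL.
[Ag⁺] = (8.4×10⁻⁶)(370)/527 = 5.9×10⁻⁶ mol L⁻¹
[SCN⁻] = (5.9×10⁻⁶)(157)/527 = 1.8×10⁻⁶ mol L⁻¹
Q = [Ag⁺][SCN⁻] = 1.0×10⁻¹¹
Q = 1.0×10⁻¹¹ > Ksp = 4.2×10⁻¹³, so the solution is supersaturated and AgSCN precipitates.

Yes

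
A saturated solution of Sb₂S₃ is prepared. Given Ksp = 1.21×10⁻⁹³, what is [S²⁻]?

3.07×10⁻¹⁹ M

Sb₂S₃(s) ⇌ 2 Sb³⁺(aq) + 3 S²⁻(aq)
With molar solubility s: [Sb³⁺] = 2s, [S²⁻] = 3s.
Ksp = [Sb³⁺]^2[S²⁻]^3 = (2s)^2 · (3s)^3 = 108s^5 = 1.21×10⁻⁹³
s = 1.02×10⁻¹⁹ mol/L
[S²⁻] = 3s = 3.07×10⁻¹⁹ mol/L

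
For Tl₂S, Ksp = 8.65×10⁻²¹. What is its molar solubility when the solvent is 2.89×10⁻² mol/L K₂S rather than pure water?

2.74×10⁻¹⁰ M

Tl₂S(s) ⇌ 2 Tl⁺(aq) + S²⁻(aq)
S²⁻ is already present at 2.89×10⁻² mol/L. If s mol/L of Tl₂S dissolves, [Tl⁺] = 2s while [S²⁻] ≈ 2.89×10⁻² mol/L.
Ksp = [Tl⁺]^2[S²⁻] = (2s)^2(2.89×10⁻²)
(2s)^2 = 8.65×10⁻²¹ / (2.89×10⁻²) = 2.99×10⁻¹⁹
s = 2.74×10⁻¹⁰ mol/L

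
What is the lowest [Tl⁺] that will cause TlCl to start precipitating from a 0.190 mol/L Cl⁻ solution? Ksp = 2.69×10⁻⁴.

1.42×10⁻³ M

Each salt precipitates once Q = Ksp for that salt.
TlCl(s) ⇌ Tl⁺(aq) + Cl⁻(aq)
Ksp = [Tl⁺][Cl⁻] = [Tl⁺](0.190)
[Tl⁺] = 2.69×10⁻⁴ / (0.190) = 1.42×10⁻³
[Tl⁺] = 1.42×10⁻³ mol/L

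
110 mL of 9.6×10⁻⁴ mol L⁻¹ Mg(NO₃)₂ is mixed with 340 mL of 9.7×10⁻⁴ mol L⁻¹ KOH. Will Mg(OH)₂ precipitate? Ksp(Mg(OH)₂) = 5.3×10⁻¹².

Total volume after mixing = 110 + 340 = 450 mL.
[Mg²⁺] = (9.6×10⁻⁴)(110)/450 = 2.3×10⁻⁴ mol L⁻¹
[OH⁻] = (9.7×10⁻⁴)(340)/450 = 7.3×10⁻⁴ mol L⁻¹
Q = [Mg²⁺][OH⁻]^2 = 1.3×10⁻¹⁰
Since Q (1.3×10⁻¹⁰) exceeds Ksp (5.3×10⁻¹²), Mg(OH)₂ will precipitate.

Yes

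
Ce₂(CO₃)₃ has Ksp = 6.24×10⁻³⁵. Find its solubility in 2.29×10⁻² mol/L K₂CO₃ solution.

Ce₂(CO₃)₃(s) ⇌ 2 Ce³⁺(aq) + 3 CO₃²⁻(aq)
Let s be the solubility of Ce₂(CO₃)₃ here. The common ion gives [CO₃²⁻] ≈ 2.29×10⁻² mol/L, and [Ce³⁺] = 2s.
Ksp = [Ce³⁺]^2[CO₃²⁻]^3 = (2s)^2(2.29×10⁻²)^3
(2s)^2 = 6.24×10⁻³⁵ / (2.29×10⁻²)^3 = 5.20×10⁻³⁰
s = 1.14×10⁻¹⁵ mol/L

1.14×10⁻¹⁵ M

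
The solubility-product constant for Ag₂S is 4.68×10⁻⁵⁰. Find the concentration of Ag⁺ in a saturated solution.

Ag₂S(s) ⇌ 2 Ag⁺(aq) + S²⁻(aq)
Let s be the molar solubility. Then [Ag⁺] = 2s and [S²⁻] = s.
Ksp = [Ag⁺]^2[S²⁻] = (2s)^2 · s = 4s^3 = 4.68×10⁻⁵⁰
s = 2.27×10⁻¹⁷ M
[Ag⁺] = 2s = 4.54×10⁻¹⁷ M

4.54×10⁻¹⁷ M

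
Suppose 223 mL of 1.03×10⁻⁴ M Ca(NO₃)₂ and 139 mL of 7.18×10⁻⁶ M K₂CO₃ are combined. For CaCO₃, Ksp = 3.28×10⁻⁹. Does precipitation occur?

No

After mixing, V = 223 mL + 139 mL = 362 mL.
[Ca²⁺] = (1.03×10⁻⁴)(223)/362 = 6.35×10⁻⁵ M
[CO₃²⁻] = (7.18×10⁻⁶)(139)/362 = 2.76×10⁻⁶ M
Q = [Ca²⁺][CO₃²⁻] = 1.75×10⁻¹⁰
Since Q (1.75×10⁻¹⁰) is less than Ksp (3.28×10⁻⁹), no CaCO₃ precipitates.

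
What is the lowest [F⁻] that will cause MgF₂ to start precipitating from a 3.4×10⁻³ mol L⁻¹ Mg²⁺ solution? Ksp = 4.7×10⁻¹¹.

1.2×10⁻⁴ M

The threshold for precipitation is Q = Ksp.
MgF₂(s) ⇌ Mg²⁺(aq) + 2 F⁻(aq)
Ksp = [Mg²⁺][F⁻]^2 = [F⁻]^2(3.4×10⁻³)
[F⁻]^2 = 4.7×10⁻¹¹ / (3.4×10⁻³) = 1.4×10⁻⁸
[F⁻] = 1.2×10⁻⁴ mol L⁻¹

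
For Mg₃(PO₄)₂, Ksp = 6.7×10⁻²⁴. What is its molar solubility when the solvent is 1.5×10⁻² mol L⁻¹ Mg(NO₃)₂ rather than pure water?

Mg₃(PO₄)₂(s) ⇌ 3 Mg²⁺(aq) + 2 PO₄³⁻(aq)
The solution already contains Mg²⁺ at 1.5×10⁻² mol L⁻¹. Let s be the molar solubility of Mg₃(PO₄)₂.
[Mg²⁺] ≈ 1.5×10⁻² mol L⁻¹ (common ion dominates); [PO₄³⁻] = 2s.
Ksp = [Mg²⁺]^3[PO₄³⁻]^2 = (1.5×10⁻²)^3(2s)^2
(2s)^2 = 6.7×10⁻²⁴ / (1.5×10⁻²)^3 = 2.0×10⁻¹⁸
s = 7.0×10⁻¹⁰ mol L⁻¹

7.0×10⁻¹⁰ M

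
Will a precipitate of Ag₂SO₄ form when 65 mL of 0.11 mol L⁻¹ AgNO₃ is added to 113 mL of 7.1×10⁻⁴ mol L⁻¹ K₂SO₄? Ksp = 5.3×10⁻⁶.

Total volume after mixing = 65 + 113 = 178 mL.
[Ag⁺] = (0.11)(65)/178 = 4.0×10⁻² mol L⁻¹
[SO₄²⁻] = (7.1×10⁻⁴)(113)/178 = 4.5×10⁻⁴ mol L⁻¹
Q = [Ag⁺]^2[SO₄²⁻] = 7.3×10⁻⁷
Q = 7.3×10⁻⁷ < Ksp = 5.3×10⁻⁶, so the solution is unsaturated and no precipitate forms.

No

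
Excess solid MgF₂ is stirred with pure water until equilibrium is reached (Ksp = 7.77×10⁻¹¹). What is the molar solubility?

2.69×10⁻⁴ M

MgF₂(s) ⇌ Mg²⁺(aq) + 2 F⁻(aq)
With molar solubility s: [Mg²⁺] = s, [F⁻] = 2s.
Ksp = [Mg²⁺][F⁻]^2 = s · (2s)^2 = 4s^3
4s^3 = 7.77×10⁻¹¹  ⇒  s^3 = 1.94×10⁻¹¹
s = 2.69×10⁻⁴ M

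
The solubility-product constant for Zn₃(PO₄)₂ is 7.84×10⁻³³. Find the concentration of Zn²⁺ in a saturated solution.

Zn₃(PO₄)₂(s) ⇌ 3 Zn²⁺(aq) + 2 PO₄³⁻(aq)
Call the molar solubility s, so that [Zn²⁺] = 3s and [PO₄³⁻] = 2s.
Ksp = [Zn²⁺]^3[PO₄³⁻]^2 = (3s)^3 · (2s)^2 = 108s^5 = 7.84×10⁻³³
s = 1.49×10⁻⁷ mol L⁻¹
[Zn²⁺] = 3s = 4.46×10⁻⁷ mol L⁻¹

4.46×10⁻⁷ M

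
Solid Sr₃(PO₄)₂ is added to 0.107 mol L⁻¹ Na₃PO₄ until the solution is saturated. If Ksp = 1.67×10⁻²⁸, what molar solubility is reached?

8.14×10⁻¹⁰ M

Sr₃(PO₄)₂(s) ⇌ 3 Sr²⁺(aq) + 2 PO₄³⁻(aq)
With PO₄³⁻ already at 0.107 mol L⁻¹ and s small, take [PO₄³⁻] ≈ 0.107 mol L⁻¹ and [Sr²⁺] = 3s.
Ksp = [Sr²⁺]^3[PO₄³⁻]^2 = (3s)^3(0.107)^2
(3s)^3 = 1.67×10⁻²⁸ / (0.107)^2 = 1.46×10⁻²⁶
s = 8.14×10⁻¹⁰ mol L⁻¹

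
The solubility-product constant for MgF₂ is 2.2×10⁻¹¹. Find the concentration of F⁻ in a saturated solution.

3.5×10⁻⁴ M

MgF₂(s) ⇌ Mg²⁺(aq) + 2 F⁻(aq)
For each mole of MgF₂ that dissolves per liter, [Mg²⁺] = s and [F⁻] = 2s; let s denote this solubility.
Ksp = [Mg²⁺][F⁻]^2 = s · (2s)^2 = 4s^3 = 2.2×10⁻¹¹
s = 1.8×10⁻⁴ M
[F⁻] = 2s = 3.5×10⁻⁴ M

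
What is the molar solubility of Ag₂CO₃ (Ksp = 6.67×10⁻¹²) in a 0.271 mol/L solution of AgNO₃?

9.08×10⁻¹¹ M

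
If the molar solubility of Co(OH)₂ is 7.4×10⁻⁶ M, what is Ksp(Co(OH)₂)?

Ksp = 1.6×10⁻¹⁵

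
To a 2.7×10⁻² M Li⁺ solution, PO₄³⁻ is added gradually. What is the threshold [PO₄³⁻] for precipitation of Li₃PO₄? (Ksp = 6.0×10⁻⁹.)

3.0×10⁻⁴ M

Each salt precipitates once Q = Ksp for that salt.
Li₃PO₄(s) ⇌ 3 Li⁺(aq) + PO₄³⁻(aq)
Ksp = [Li⁺]^3[PO₄³⁻] = [PO₄³⁻](2.7×10⁻²)^3
[PO₄³⁻] = 6.0×10⁻⁹ / (2.7×10⁻²)^3 = 3.0×10⁻⁴
[PO₄³⁻] = 3.0×10⁻⁴ M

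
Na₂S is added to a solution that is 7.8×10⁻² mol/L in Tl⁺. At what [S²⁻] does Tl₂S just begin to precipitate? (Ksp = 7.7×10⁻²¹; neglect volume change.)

1.3×10⁻¹⁸ M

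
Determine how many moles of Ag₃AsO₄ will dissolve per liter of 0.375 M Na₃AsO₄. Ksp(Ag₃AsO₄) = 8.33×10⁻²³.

Ag₃AsO₄(s) ⇌ 3 Ag⁺(aq) + AsO₄³⁻(aq)
Let s be the solubility of Ag₃AsO₄ here. The common ion gives [AsO₄³⁻] ≈ 0.375 M, and [Ag⁺] = 3s.
Ksp = [Ag⁺]^3[AsO₄³⁻] = (3s)^3(0.375)
(3s)^3 = 8.33×10⁻²³ / (0.375) = 2.22×10⁻²²
s = 2.02×10⁻⁸ M

2.02×10⁻⁸ M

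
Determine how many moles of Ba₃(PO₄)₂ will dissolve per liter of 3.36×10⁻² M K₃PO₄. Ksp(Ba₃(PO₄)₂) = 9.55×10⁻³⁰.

Ba₃(PO₄)₂(s) ⇌ 3 Ba²⁺(aq) + 2 PO₄³⁻(aq)
The solution already contains PO₄³⁻ at 3.36×10⁻² M. Let s be the molar solubility of Ba₃(PO₄)₂.
[PO₄³⁻] ≈ 3.36×10⁻² M (common ion dominates); [Ba²⁺] = 3s.
Ksp = [Ba²⁺]^3[PO₄³⁻]^2 = (3s)^3(3.36×10⁻²)^2
(3s)^3 = 9.55×10⁻³⁰ / (3.36×10⁻²)^2 = 8.46×10⁻²⁷
s = 6.79×10⁻¹⁰ M

6.79×10⁻¹⁰ M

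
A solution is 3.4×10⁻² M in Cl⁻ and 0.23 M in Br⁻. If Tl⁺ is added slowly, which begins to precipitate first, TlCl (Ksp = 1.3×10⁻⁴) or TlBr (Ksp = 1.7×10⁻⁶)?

Each salt precipitates once Q = Ksp for that salt.
For TlCl: [Tl⁺] = (Ksp/[Cl⁻]) = 3.8×10⁻³ M
For TlBr: [Tl⁺] = (Ksp/[Br⁻]) = 7.4×10⁻⁶ M
TlBr requires the lower [Tl⁺], so it precipitates first.

TlBr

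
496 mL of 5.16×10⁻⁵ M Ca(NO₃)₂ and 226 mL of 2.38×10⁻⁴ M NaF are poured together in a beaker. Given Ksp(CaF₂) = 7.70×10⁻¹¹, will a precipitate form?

Total volume after mixing = 496 + 226 = 722 mL.
[Ca²⁺] = (5.16×10⁻⁵)(496)/722 = 3.54×10⁻⁵ M
[F⁻] = (2.38×10⁻⁴)(226)/722 = 7.45×10⁻⁵ M
Q = [Ca²⁺][F⁻]^2 = 1.97×10⁻¹³
Q < Ksp (1.97×10⁻¹³ vs 7.70×10⁻¹¹); the solution remains unsaturated and no precipitate forms.

No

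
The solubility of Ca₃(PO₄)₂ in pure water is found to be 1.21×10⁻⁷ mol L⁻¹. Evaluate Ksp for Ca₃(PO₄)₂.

Ksp = 2.80×10⁻³³

Ca₃(PO₄)₂(s) ⇌ 3 Ca²⁺(aq) + 2 PO₄³⁻(aq)
Let s be the molar solubility. Then [Ca²⁺] = 3s and [PO₄³⁻] = 2s.
Ksp = [Ca²⁺]^3[PO₄³⁻]^2 = (3s)^3 · (2s)^2 = 108s^5
Ksp = 108 × (1.21×10⁻⁷)^5 = 2.80×10⁻³³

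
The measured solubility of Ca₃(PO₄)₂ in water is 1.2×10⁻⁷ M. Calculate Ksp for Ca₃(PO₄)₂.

Ksp = 2.7×10⁻³³

Ca₃(PO₄)₂(s) ⇌ 3 Ca²⁺(aq) + 2 PO₄³⁻(aq)
If s mol/L of Ca₃(PO₄)₂ dissolves, [Ca²⁺] = 3s and [PO₄³⁻] = 2s.
Ksp = [Ca²⁺]^3[PO₄³⁻]^2 = (3s)^3 · (2s)^2 = 108s^5
Ksp = 108 × (1.2×10⁻⁷)^5 = 2.7×10⁻³³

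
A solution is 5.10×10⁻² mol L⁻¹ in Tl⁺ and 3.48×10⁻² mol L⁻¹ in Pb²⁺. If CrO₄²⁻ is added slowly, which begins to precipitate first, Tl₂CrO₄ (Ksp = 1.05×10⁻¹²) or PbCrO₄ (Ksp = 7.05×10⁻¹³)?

The threshold for precipitation is Q = Ksp.
For Tl₂CrO₄: [CrO₄²⁻] = (Ksp/[Tl⁺]^2) = 4.04×10⁻¹⁰ mol L⁻¹
For PbCrO₄: [CrO₄²⁻] = (Ksp/[Pb²⁺]) = 2.03×10⁻¹¹ mol L⁻¹
PbCrO₄ requires the lower [CrO₄²⁻], so it precipitates first.

PbCrO₄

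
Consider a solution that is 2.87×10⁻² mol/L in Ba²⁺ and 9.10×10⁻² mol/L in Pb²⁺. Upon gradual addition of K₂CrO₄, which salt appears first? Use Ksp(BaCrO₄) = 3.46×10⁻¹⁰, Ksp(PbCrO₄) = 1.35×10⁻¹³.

PbCrO₄

Precipitation begins when Q = Ksp.
For BaCrO₄: [CrO₄²⁻] = (Ksp/[Ba²⁺]) = 1.21×10⁻⁸ mol/L
For PbCrO₄: [CrO₄²⁻] = (Ksp/[Pb²⁺]) = 1.48×10⁻¹² mol/L
Since PbCrO₄ needs less CrO₄²⁻ to reach saturation, it precipitates first.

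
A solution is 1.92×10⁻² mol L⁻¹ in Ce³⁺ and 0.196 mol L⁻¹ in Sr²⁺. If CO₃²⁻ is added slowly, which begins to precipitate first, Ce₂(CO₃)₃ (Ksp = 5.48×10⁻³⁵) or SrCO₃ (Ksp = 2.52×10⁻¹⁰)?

Ce₂(CO₃)₃

Precipitation begins when Q = Ksp.
For Ce₂(CO₃)₃: [CO₃²⁻] = (Ksp/[Ce³⁺]^2)^(1/3) = 5.30×10⁻¹¹ mol L⁻¹
For SrCO₃: [CO₃²⁻] = (Ksp/[Sr²⁺]) = 1.29×10⁻⁹ mol L⁻¹
The smaller threshold [CO₃²⁻] is reached first, so Ce₂(CO₃)₃ precipitates first.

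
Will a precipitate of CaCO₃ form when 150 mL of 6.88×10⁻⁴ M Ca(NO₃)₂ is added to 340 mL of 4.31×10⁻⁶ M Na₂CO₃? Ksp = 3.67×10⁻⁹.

No

After mixing, V = 150 mL + 340 mL = 490 mL.
[Ca²⁺] = (6.88×10⁻⁴)(150)/490 = 2.11×10⁻⁴ M
[CO₃²⁻] = (4.31×10⁻⁶)(340)/490 = 2.99×10⁻⁶ M
Q = [Ca²⁺][CO₃²⁻] = 6.30×10⁻¹⁰
Q = 6.30×10⁻¹⁰ < Ksp = 3.67×10⁻⁹, so the solution is unsaturated and no precipitate forms.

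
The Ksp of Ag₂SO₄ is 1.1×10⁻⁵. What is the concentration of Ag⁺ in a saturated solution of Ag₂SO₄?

2.8×10⁻² M

Ag₂SO₄(s) ⇌ 2 Ag⁺(aq) + SO₄²⁻(aq)
Let s be the molar solubility. Then [Ag⁺] = 2s and [SO₄²⁻] = s.
Ksp = [Ag⁺]^2[SO₄²⁻] = (2s)^2 · s = 4s^3 = 1.1×10⁻⁵
s = 1.4×10⁻² mol/L
[Ag⁺] = 2s = 2.8×10⁻² mol/L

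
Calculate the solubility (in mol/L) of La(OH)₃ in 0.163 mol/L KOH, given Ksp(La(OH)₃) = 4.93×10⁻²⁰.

1.14×10⁻¹⁷ M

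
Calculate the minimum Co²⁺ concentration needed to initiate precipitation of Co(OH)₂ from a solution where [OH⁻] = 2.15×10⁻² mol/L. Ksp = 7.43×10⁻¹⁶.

Each salt precipitates once Q = Ksp for that salt.
Co(OH)₂(s) ⇌ Co²⁺(aq) + 2 OH⁻(aq)
Ksp = [Co²⁺][OH⁻]^2 = [Co²⁺](2.15×10⁻²)^2
[Co²⁺] = 7.43×10⁻¹⁶ / (2.15×10⁻²)^2 = 1.61×10⁻¹²
[Co²⁺] = 1.61×10⁻¹² mol/L

1.61×10⁻¹² M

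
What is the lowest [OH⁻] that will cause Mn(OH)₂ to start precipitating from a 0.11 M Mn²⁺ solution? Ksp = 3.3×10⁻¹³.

1.7×10⁻⁶ M

Each salt precipitates once Q = Ksp for that salt.
Mn(OH)₂(s) ⇌ Mn²⁺(aq) + 2 OH⁻(aq)
Ksp = [Mn²⁺][OH⁻]^2 = [OH⁻]^2(0.11)
[OH⁻]^2 = 3.3×10⁻¹³ / (0.11) = 3.0×10⁻¹²
[OH⁻] = 1.7×10⁻⁶ M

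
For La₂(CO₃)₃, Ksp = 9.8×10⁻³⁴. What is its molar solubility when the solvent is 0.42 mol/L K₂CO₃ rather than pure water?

La₂(CO₃)₃(s) ⇌ 2 La³⁺(aq) + 3 CO₃²⁻(aq)
With CO₃²⁻ already at 0.42 mol/L and s small, take [CO₃²⁻] ≈ 0.42 mol/L and [La³⁺] = 2s.
Ksp = [La³⁺]^2[CO₃²⁻]^3 = (2s)^2(0.42)^3
(2s)^2 = 9.8×10⁻³⁴ / (0.42)^3 = 1.3×10⁻³²
s = 5.8×10⁻¹⁷ mol/L

5.8×10⁻¹⁷ M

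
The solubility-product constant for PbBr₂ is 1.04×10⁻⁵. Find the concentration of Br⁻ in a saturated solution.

2.75×10⁻² M

PbBr₂(s) ⇌ Pb²⁺(aq) + 2 Br⁻(aq)
With molar solubility s: [Pb²⁺] = s, [Br⁻] = 2s.
Ksp = [Pb²⁺][Br⁻]^2 = s · (2s)^2 = 4s^3 = 1.04×10⁻⁵
s = 1.38×10⁻² mol/L
[Br⁻] = 2s = 2.75×10⁻² mol/L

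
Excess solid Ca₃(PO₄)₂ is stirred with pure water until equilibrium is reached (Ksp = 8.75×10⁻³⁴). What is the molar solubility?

9.59×10⁻⁸ M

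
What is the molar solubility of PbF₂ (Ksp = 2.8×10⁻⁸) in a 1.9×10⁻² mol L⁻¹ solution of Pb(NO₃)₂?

PbF₂(s) ⇌ Pb²⁺(aq) + 2 F⁻(aq)
Let s be the solubility of PbF₂ here. The common ion gives [Pb²⁺] ≈ 1.9×10⁻² mol L⁻¹, and [F⁻] = 2s.
Ksp = [Pb²⁺][F⁻]^2 = (1.9×10⁻²)(2s)^2
(2s)^2 = 2.8×10⁻⁸ / (1.9×10⁻²) = 1.5×10⁻⁶
s = 6.1×10⁻⁴ mol L⁻¹

6.1×10⁻⁴ M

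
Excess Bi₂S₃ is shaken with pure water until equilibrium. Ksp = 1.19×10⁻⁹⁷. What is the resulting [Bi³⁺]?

3.23×10⁻²⁰ M

Bi₂S₃(s) ⇌ 2 Bi³⁺(aq) + 3 S²⁻(aq)
Call the molar solubility s, so that [Bi³⁺] = 2s and [S²⁻] = 3s.
Ksp = [Bi³⁺]^2[S²⁻]^3 = (2s)^2 · (3s)^3 = 108s^5 = 1.19×10⁻⁹⁷
s = 1.62×10⁻²⁰ mol L⁻¹
[Bi³⁺] = 2s = 3.23×10⁻²⁰ mol L⁻¹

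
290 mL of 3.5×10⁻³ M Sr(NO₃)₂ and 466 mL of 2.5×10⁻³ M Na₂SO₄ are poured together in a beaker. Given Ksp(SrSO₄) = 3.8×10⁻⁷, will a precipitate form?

After mixing, V = 290 mL + 466 mL = 756 mL.
[Sr²⁺] = (3.5×10⁻³)(290)/756 = 1.3×10⁻³ M
[SO₄²⁻] = (2.5×10⁻³)(466)/756 = 1.5×10⁻³ M
Q = [Sr²⁺][SO₄²⁻] = 2.1×10⁻⁶
Q = 2.1×10⁻⁶ > Ksp = 3.8×10⁻⁷, so the solution is supersaturated and SrSO₄ precipitates.

Yes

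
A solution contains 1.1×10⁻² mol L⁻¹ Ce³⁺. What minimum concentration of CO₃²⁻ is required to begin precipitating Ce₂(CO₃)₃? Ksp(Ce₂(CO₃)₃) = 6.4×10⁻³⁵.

8.1×10⁻¹¹ M

A salt starts to precipitate once the ion product Q reaches its Ksp.
Ce₂(CO₃)₃(s) ⇌ 2 Ce³⁺(aq) + 3 CO₃²⁻(aq)
Ksp = [Ce³⁺]^2[CO₃²⁻]^3 = [CO₃²⁻]^3(1.1×10⁻²)^2
[CO₃²⁻]^3 = 6.4×10⁻³⁵ / (1.1×10⁻²)^2 = 5.3×10⁻³¹
[CO₃²⁻] = 8.1×10⁻¹¹ mol L⁻¹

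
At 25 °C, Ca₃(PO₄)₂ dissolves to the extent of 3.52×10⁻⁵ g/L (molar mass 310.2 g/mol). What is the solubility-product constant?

Ksp = 2.03×10⁻³³

s = (3.52×10⁻⁵ g L⁻¹)/(310.2 g mol⁻¹) = 1.1348×10⁻⁷ M
Ca₃(PO₄)₂(s) ⇌ 3 Ca²⁺(aq) + 2 PO₄³⁻(aq)
With molar solubility s: [Ca²⁺] = 3s, [PO₄³⁻] = 2s.
Ksp = [Ca²⁺]^3[PO₄³⁻]^2 = (3s)^3 · (2s)^2 = 108s^5
Ksp = 108 × (1.1348×10⁻⁷)^5 = 2.03×10⁻³³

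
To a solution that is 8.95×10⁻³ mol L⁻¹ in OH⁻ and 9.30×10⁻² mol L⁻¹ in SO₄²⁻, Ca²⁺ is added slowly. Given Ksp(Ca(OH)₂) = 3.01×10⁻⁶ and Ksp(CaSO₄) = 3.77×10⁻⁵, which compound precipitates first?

CaSO₄

Each salt precipitates once Q = Ksp for that salt.
For Ca(OH)₂: [Ca²⁺] = (Ksp/[OH⁻]^2) = 3.76×10⁻² mol L⁻¹
For CaSO₄: [Ca²⁺] = (Ksp/[SO₄²⁻]) = 4.05×10⁻⁴ mol L⁻¹
Since CaSO₄ needs less Ca²⁺ to reach saturation, it precipitates first.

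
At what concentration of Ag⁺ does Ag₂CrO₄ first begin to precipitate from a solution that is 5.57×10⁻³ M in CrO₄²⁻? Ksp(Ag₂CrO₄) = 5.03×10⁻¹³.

9.50×10⁻⁶ M

The threshold for precipitation is Q = Ksp.
Ag₂CrO₄(s) ⇌ 2 Ag⁺(aq) + CrO₄²⁻(aq)
Ksp = [Ag⁺]^2[CrO₄²⁻] = [Ag⁺]^2(5.57×10⁻³)
[Ag⁺]^2 = 5.03×10⁻¹³ / (5.57×10⁻³) = 9.03×10⁻¹¹
[Ag⁺] = 9.50×10⁻⁶ M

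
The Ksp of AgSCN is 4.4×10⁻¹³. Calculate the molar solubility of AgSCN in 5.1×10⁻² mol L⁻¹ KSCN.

AgSCN(s) ⇌ Ag⁺(aq) + SCN⁻(aq)
With SCN⁻ already at 5.1×10⁻² mol L⁻¹ and s small, take [SCN⁻] ≈ 5.1×10⁻² mol L⁻¹ and [Ag⁺] = s.
Ksp = [Ag⁺][SCN⁻] = s(5.1×10⁻²)
s = 4.4×10⁻¹³ / (5.1×10⁻²) = 8.6×10⁻¹²
s = 8.6×10⁻¹² mol L⁻¹

8.6×10⁻¹² M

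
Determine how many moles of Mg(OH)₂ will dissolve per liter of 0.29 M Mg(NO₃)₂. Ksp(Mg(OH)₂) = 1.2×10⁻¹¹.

3.2×10⁻⁶ M

Mg(OH)₂(s) ⇌ Mg²⁺(aq) + 2 OH⁻(aq)
With Mg²⁺ already at 0.29 M and s small, take [Mg²⁺] ≈ 0.29 M and [OH⁻] = 2s.
Ksp = [Mg²⁺][OH⁻]^2 = (0.29)(2s)^2
(2s)^2 = 1.2×10⁻¹¹ / (0.29) = 4.1×10⁻¹¹
s = 3.2×10⁻⁶ M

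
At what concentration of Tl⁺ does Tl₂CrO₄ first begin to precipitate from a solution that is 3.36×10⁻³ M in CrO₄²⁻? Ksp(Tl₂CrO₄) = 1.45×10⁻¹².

2.08×10⁻⁵ M

A salt starts to precipitate once the ion product Q reaches its Ksp.
Tl₂CrO₄(s) ⇌ 2 Tl⁺(aq) + CrO₄²⁻(aq)
Ksp = [Tl⁺]^2[CrO₄²⁻] = [Tl⁺]^2(3.36×10⁻³)
[Tl⁺]^2 = 1.45×10⁻¹² / (3.36×10⁻³) = 4.32×10⁻¹⁰
[Tl⁺] = 2.08×10⁻⁵ M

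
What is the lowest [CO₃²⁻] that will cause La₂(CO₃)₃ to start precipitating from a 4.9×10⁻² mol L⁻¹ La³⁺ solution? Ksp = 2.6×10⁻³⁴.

The threshold for precipitation is Q = Ksp.
La₂(CO₃)₃(s) ⇌ 2 La³⁺(aq) + 3 CO₃²⁻(aq)
Ksp = [La³⁺]^2[CO₃²⁻]^3 = [CO₃²⁻]^3(4.9×10⁻²)^2
[CO₃²⁻]^3 = 2.6×10⁻³⁴ / (4.9×10⁻²)^2 = 1.1×10⁻³¹
[CO₃²⁻] = 4.8×10⁻¹¹ mol L⁻¹

4.8×10⁻¹¹ M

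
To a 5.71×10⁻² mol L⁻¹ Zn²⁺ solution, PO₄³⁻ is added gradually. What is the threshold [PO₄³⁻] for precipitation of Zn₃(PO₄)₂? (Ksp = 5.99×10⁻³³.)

5.67×10⁻¹⁵ M

A salt starts to precipitate once the ion product Q reaches its Ksp.
Zn₃(PO₄)₂(s) ⇌ 3 Zn²⁺(aq) + 2 PO₄³⁻(aq)
Ksp = [Zn²⁺]^3[PO₄³⁻]^2 = [PO₄³⁻]^2(5.71×10⁻²)^3
[PO₄³⁻]^2 = 5.99×10⁻³³ / (5.71×10⁻²)^3 = 3.22×10⁻²⁹
[PO₄³⁻] = 5.67×10⁻¹⁵ mol L⁻¹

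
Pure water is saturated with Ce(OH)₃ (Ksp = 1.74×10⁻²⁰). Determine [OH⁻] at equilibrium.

1.51×10⁻⁵ M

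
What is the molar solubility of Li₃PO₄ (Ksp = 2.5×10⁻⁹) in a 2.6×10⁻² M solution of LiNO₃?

1.4×10⁻⁴ M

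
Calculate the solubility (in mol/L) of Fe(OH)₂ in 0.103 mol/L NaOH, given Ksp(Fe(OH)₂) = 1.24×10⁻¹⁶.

Fe(OH)₂(s) ⇌ Fe²⁺(aq) + 2 OH⁻(aq)
The solution already contains OH⁻ at 0.103 mol/L. Let s be the molar solubility of Fe(OH)₂.
[OH⁻] ≈ 0.103 mol/L (common ion dominates); [Fe²⁺] = s.
Ksp = [Fe²⁺][OH⁻]^2 = s(0.103)^2
s = 1.24×10⁻¹⁶ / (0.103)^2 = 1.17×10⁻¹⁴
s = 1.17×10⁻¹⁴ mol/L

1.17×10⁻¹⁴ M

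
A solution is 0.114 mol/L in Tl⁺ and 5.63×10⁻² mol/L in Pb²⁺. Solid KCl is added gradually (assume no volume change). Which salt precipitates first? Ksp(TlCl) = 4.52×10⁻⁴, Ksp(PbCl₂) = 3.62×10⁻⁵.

TlCl

The threshold for precipitation is Q = Ksp.
For TlCl: [Cl⁻] = (Ksp/[Tl⁺]) = 3.96×10⁻³ mol/L
For PbCl₂: [Cl⁻] = (Ksp/[Pb²⁺])^(1/2) = 2.54×10⁻² mol/L
The smaller threshold [Cl⁻] is reached first, so TlCl precipitates first.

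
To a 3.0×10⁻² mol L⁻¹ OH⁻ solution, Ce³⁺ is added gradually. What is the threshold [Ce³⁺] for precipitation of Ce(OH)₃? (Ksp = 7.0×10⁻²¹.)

2.6×10⁻¹⁶ M

Each salt precipitates once Q = Ksp for that salt.
Ce(OH)₃(s) ⇌ Ce³⁺(aq) + 3 OH⁻(aq)
Ksp = [Ce³⁺][OH⁻]^3 = [Ce³⁺](3.0×10⁻²)^3
[Ce³⁺] = 7.0×10⁻²¹ / (3.0×10⁻²)^3 = 2.6×10⁻¹⁶
[Ce³⁺] = 2.6×10⁻¹⁶ mol L⁻¹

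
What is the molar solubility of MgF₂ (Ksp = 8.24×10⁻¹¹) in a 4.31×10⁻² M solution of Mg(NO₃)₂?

2.19×10⁻⁵ M

MgF₂(s) ⇌ Mg²⁺(aq) + 2 F⁻(aq)
Let s be the solubility of MgF₂ here. The common ion gives [Mg²⁺] ≈ 4.31×10⁻² M, and [F⁻] = 2s.
Ksp = [Mg²⁺][F⁻]^2 = (4.31×10⁻²)(2s)^2
(2s)^2 = 8.24×10⁻¹¹ / (4.31×10⁻²) = 1.91×10⁻⁹
s = 2.19×10⁻⁵ M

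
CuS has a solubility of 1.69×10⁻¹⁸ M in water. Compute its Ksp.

Ksp = 2.86×10⁻³⁶

CuS(s) ⇌ Cu²⁺(aq) + S²⁻(aq)
Let s be the molar solubility. Then [Cu²⁺] = s and [S²⁻] = s.
Ksp = [Cu²⁺][S²⁻] = s · s = s^2
Ksp = (1.69×10⁻¹⁸)^2 = 2.86×10⁻³⁶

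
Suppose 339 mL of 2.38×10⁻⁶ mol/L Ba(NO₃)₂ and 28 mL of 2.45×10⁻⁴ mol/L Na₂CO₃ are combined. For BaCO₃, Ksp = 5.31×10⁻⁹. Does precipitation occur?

No

After mixing, V = 339 mL + 28 mL = 367 mL.
[Ba²⁺] = (2.38×10⁻⁶)(339)/367 = 2.20×10⁻⁶ mol/L
[CO₃²⁻] = (2.45×10⁻⁴)(28)/367 = 1.87×10⁻⁵ mol/L
Q = [Ba²⁺][CO₃²⁻] = 4.11×10⁻¹¹
Q < Ksp (4.11×10⁻¹¹ vs 5.31×10⁻⁹); the solution remains unsaturated and no precipitate forms.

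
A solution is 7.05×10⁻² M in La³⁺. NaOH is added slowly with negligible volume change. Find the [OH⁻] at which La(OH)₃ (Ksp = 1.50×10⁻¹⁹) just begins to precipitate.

Precipitation of each salt begins when its ion product equals Ksp.
La(OH)₃(s) ⇌ La³⁺(aq) + 3 OH⁻(aq)
Ksp = [La³⁺][OH⁻]^3 = [OH⁻]^3(7.05×10⁻²)
[OH⁻]^3 = 1.50×10⁻¹⁹ / (7.05×10⁻²) = 2.13×10⁻¹⁸
[OH⁻] = 1.29×10⁻⁶ M

1.29×10⁻⁶ M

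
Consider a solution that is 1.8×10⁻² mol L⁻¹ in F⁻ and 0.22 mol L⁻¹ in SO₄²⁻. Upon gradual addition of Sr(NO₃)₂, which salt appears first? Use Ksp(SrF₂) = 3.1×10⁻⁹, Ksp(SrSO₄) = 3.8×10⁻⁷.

SrSO₄

Each salt precipitates once Q = Ksp for that salt.
For SrF₂: [Sr²⁺] = (Ksp/[F⁻]^2) = 9.6×10⁻⁶ mol L⁻¹
For SrSO₄: [Sr²⁺] = (Ksp/[SO₄²⁻]) = 1.7×10⁻⁶ mol L⁻¹
The smaller threshold [Sr²⁺] is reached first, so SrSO₄ precipitates first.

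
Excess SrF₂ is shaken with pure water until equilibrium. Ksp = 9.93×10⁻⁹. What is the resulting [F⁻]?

2.71×10⁻³ M

SrF₂(s) ⇌ Sr²⁺(aq) + 2 F⁻(aq)
Call the molar solubility s, so that [Sr²⁺] = s and [F⁻] = 2s.
Ksp = [Sr²⁺][F⁻]^2 = s · (2s)^2 = 4s^3 = 9.93×10⁻⁹
s = 1.35×10⁻³ M
[F⁻] = 2s = 2.71×10⁻³ M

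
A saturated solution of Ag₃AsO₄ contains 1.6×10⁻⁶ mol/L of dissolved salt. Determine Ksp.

Ksp = 1.8×10⁻²²

Ag₃AsO₄(s) ⇌ 3 Ag⁺(aq) + AsO₄³⁻(aq)
With molar solubility s: [Ag⁺] = 3s, [AsO₄³⁻] = s.
Ksp = [Ag⁺]^3[AsO₄³⁻] = (3s)^3 · s = 27s^4
Ksp = 27 × (1.6×10⁻⁶)^4 = 1.8×10⁻²²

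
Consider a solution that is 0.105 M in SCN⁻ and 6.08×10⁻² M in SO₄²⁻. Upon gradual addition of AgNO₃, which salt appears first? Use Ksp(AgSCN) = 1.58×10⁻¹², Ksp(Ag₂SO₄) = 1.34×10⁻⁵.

AgSCN

Each salt precipitates once Q = Ksp for that salt.
For AgSCN: [Ag⁺] = (Ksp/[SCN⁻]) = 1.50×10⁻¹¹ M
For Ag₂SO₄: [Ag⁺] = (Ksp/[SO₄²⁻])^(1/2) = 1.48×10⁻² M
The smaller threshold [Ag⁺] is reached first, so AgSCN precipitates first.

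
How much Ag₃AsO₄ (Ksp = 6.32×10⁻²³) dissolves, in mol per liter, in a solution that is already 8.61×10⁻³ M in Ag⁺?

9.90×10⁻¹⁷ M

Ag₃AsO₄(s) ⇌ 3 Ag⁺(aq) + AsO₄³⁻(aq)
Ag⁺ is already present at 8.61×10⁻³ M. If s mol/L of Ag₃AsO₄ dissolves, [AsO₄³⁻] = s while [Ag⁺] ≈ 8.61×10⁻³ M.
Ksp = [Ag⁺]^3[AsO₄³⁻] = (8.61×10⁻³)^3s
s = 6.32×10⁻²³ / (8.61×10⁻³)^3 = 9.90×10⁻¹⁷
s = 9.90×10⁻¹⁷ M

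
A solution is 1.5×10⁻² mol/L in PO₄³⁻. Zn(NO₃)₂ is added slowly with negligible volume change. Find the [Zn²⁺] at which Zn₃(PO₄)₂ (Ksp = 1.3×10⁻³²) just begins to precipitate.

A salt starts to precipitate once the ion product Q reaches its Ksp.
Zn₃(PO₄)₂(s) ⇌ 3 Zn²⁺(aq) + 2 PO₄³⁻(aq)
Ksp = [Zn²⁺]^3[PO₄³⁻]^2 = [Zn²⁺]^3(1.5×10⁻²)^2
[Zn²⁺]^3 = 1.3×10⁻³² / (1.5×10⁻²)^2 = 5.8×10⁻²⁹
[Zn²⁺] = 3.9×10⁻¹⁰ mol/L

3.9×10⁻¹⁰ M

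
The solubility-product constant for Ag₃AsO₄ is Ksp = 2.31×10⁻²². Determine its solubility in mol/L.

1.71×10⁻⁶ M

Ag₃AsO₄(s) ⇌ 3 Ag⁺(aq) + AsO₄³⁻(aq)
If s mol/L of Ag₃AsO₄ dissolves, [Ag⁺] = 3s and [AsO₄³⁻] = s.
Ksp = [Ag⁺]^3[AsO₄³⁻] = (3s)^3 · s = 27s^4
27s^4 = 2.31×10⁻²²  ⇒  s^4 = 8.56×10⁻²⁴
s = 1.71×10⁻⁶ M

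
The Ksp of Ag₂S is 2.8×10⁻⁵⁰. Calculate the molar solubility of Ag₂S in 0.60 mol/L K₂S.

Ag₂S(s) ⇌ 2 Ag⁺(aq) + S²⁻(aq)
With S²⁻ already at 0.60 mol/L and s small, take [S²⁻] ≈ 0.60 mol/L and [Ag⁺] = 2s.
Ksp = [Ag⁺]^2[S²⁻] = (2s)^2(0.60)
(2s)^2 = 2.8×10⁻⁵⁰ / (0.60) = 4.7×10⁻⁵⁰
s = 1.1×10⁻²⁵ mol/L

1.1×10⁻²⁵ M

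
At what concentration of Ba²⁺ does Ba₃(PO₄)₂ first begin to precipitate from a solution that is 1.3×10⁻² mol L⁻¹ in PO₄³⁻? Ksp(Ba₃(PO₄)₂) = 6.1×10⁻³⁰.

The threshold for precipitation is Q = Ksp.
Ba₃(PO₄)₂(s) ⇌ 3 Ba²⁺(aq) + 2 PO₄³⁻(aq)
Ksp = [Ba²⁺]^3[PO₄³⁻]^2 = [Ba²⁺]^3(1.3×10⁻²)^2
[Ba²⁺]^3 = 6.1×10⁻³⁰ / (1.3×10⁻²)^2 = 3.6×10⁻²⁶
[Ba²⁺] = 3.3×10⁻⁹ mol L⁻¹

3.3×10⁻⁹ M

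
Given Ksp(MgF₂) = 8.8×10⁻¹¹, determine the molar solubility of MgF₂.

2.8×10⁻⁴ M

MgF₂(s) ⇌ Mg²⁺(aq) + 2 F⁻(aq)
For each mole of MgF₂ that dissolves per liter, [Mg²⁺] = s and [F⁻] = 2s; let s denote this solubility.
Ksp = [Mg²⁺][F⁻]^2 = s · (2s)^2 = 4s^3
4s^3 = 8.8×10⁻¹¹  ⇒  s^3 = 2.2×10⁻¹¹
Taking the 3rd root, s = 2.8×10⁻⁴ mol L⁻¹.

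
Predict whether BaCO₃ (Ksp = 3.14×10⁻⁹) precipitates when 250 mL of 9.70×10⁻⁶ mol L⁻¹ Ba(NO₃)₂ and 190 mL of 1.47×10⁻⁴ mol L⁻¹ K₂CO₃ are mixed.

No

The combined volume is 440 mL.
[Ba²⁺] = (9.70×10⁻⁶)(250)/440 = 5.51×10⁻⁶ mol L⁻¹
[CO₃²⁻] = (1.47×10⁻⁴)(190)/440 = 6.35×10⁻⁵ mol L⁻¹
Q = [Ba²⁺][CO₃²⁻] = 3.50×10⁻¹⁰
Since Q (3.50×10⁻¹⁰) is less than Ksp (3.14×10⁻⁹), no BaCO₃ precipitates.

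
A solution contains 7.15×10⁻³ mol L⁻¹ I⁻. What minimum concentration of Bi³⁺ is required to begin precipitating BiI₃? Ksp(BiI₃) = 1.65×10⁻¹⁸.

Precipitation of each salt begins when its ion product equals Ksp.
BiI₃(s) ⇌ Bi³⁺(aq) + 3 I⁻(aq)
Ksp = [Bi³⁺][I⁻]^3 = [Bi³⁺](7.15×10⁻³)^3
[Bi³⁺] = 1.65×10⁻¹⁸ / (7.15×10⁻³)^3 = 4.51×10⁻¹²
[Bi³⁺] = 4.51×10⁻¹² mol L⁻¹

4.51×10⁻¹² M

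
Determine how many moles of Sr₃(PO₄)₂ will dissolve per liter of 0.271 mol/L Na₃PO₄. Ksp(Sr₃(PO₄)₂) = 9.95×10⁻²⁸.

Sr₃(PO₄)₂(s) ⇌ 3 Sr²⁺(aq) + 2 PO₄³⁻(aq)
Let s be the solubility of Sr₃(PO₄)₂ here. The common ion gives [PO₄³⁻] ≈ 0.271 mol/L, and [Sr²⁺] = 3s.
Ksp = [Sr²⁺]^3[PO₄³⁻]^2 = (3s)^3(0.271)^2
(3s)^3 = 9.95×10⁻²⁸ / (0.271)^2 = 1.35×10⁻²⁶
s = 7.95×10⁻¹⁰ mol/L

7.95×10⁻¹⁰ M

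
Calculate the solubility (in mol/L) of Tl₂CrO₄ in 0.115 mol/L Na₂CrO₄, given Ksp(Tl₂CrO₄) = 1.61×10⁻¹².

1.87×10⁻⁶ M

Tl₂CrO₄(s) ⇌ 2 Tl⁺(aq) + CrO₄²⁻(aq)
With CrO₄²⁻ already at 0.115 mol/L and s small, take [CrO₄²⁻] ≈ 0.115 mol/L and [Tl⁺] = 2s.
Ksp = [Tl⁺]^2[CrO₄²⁻] = (2s)^2(0.115)
(2s)^2 = 1.61×10⁻¹² / (0.115) = 1.40×10⁻¹¹
s = 1.87×10⁻⁶ mol/L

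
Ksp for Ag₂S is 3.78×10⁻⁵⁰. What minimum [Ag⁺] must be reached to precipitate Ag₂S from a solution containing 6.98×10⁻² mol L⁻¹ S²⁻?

Each salt precipitates once Q = Ksp for that salt.
Ag₂S(s) ⇌ 2 Ag⁺(aq) + S²⁻(aq)
Ksp = [Ag⁺]^2[S²⁻] = [Ag⁺]^2(6.98×10⁻²)
[Ag⁺]^2 = 3.78×10⁻⁵⁰ / (6.98×10⁻²) = 5.42×10⁻⁴⁹
[Ag⁺] = 7.36×10⁻²⁵ mol L⁻¹

7.36×10⁻²⁵ M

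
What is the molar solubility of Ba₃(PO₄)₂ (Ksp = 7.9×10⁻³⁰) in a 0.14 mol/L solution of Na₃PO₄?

2.5×10⁻¹⁰ M

Ba₃(PO₄)₂(s) ⇌ 3 Ba²⁺(aq) + 2 PO₄³⁻(aq)
The solution already contains PO₄³⁻ at 0.14 mol/L. Let s be the molar solubility of Ba₃(PO₄)₂.
[PO₄³⁻] ≈ 0.14 mol/L (common ion dominates); [Ba²⁺] = 3s.
Ksp = [Ba²⁺]^3[PO₄³⁻]^2 = (3s)^3(0.14)^2
(3s)^3 = 7.9×10⁻³⁰ / (0.14)^2 = 4.0×10⁻²⁸
s = 2.5×10⁻¹⁰ mol/L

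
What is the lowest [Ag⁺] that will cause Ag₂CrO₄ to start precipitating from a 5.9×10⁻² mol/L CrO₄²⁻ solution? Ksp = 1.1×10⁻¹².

4.3×10⁻⁶ M

A salt starts to precipitate once the ion product Q reaches its Ksp.
Ag₂CrO₄(s) ⇌ 2 Ag⁺(aq) + CrO₄²⁻(aq)
Ksp = [Ag⁺]^2[CrO₄²⁻] = [Ag⁺]^2(5.9×10⁻²)
[Ag⁺]^2 = 1.1×10⁻¹² / (5.9×10⁻²) = 1.9×10⁻¹¹
[Ag⁺] = 4.3×10⁻⁶ mol/L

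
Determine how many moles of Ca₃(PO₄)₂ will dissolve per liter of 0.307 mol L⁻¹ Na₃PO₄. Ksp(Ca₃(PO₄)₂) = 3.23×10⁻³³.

1.08×10⁻¹¹ M

Ca₃(PO₄)₂(s) ⇌ 3 Ca²⁺(aq) + 2 PO₄³⁻(aq)
With PO₄³⁻ already at 0.307 mol L⁻¹ and s small, take [PO₄³⁻] ≈ 0.307 mol L⁻¹ and [Ca²⁺] = 3s.
Ksp = [Ca²⁺]^3[PO₄³⁻]^2 = (3s)^3(0.307)^2
(3s)^3 = 3.23×10⁻³³ / (0.307)^2 = 3.43×10⁻³²
s = 1.08×10⁻¹¹ mol L⁻¹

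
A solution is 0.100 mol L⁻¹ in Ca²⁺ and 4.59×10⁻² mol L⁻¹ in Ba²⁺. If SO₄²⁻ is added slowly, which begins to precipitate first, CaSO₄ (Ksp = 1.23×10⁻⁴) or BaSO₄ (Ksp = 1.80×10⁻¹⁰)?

BaSO₄

The threshold for precipitation is Q = Ksp.
For CaSO₄: [SO₄²⁻] = (Ksp/[Ca²⁺]) = 1.23×10⁻³ mol L⁻¹
For BaSO₄: [SO₄²⁻] = (Ksp/[Ba²⁺]) = 3.92×10⁻⁹ mol L⁻¹
Since BaSO₄ needs less SO₄²⁻ to reach saturation, it precipitates first.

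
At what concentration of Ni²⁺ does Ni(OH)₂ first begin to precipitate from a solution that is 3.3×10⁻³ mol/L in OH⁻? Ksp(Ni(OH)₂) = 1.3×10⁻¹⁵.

1.2×10⁻¹⁰ M

Precipitation of each salt begins when its ion product equals Ksp.
Ni(OH)₂(s) ⇌ Ni²⁺(aq) + 2 OH⁻(aq)
Ksp = [Ni²⁺][OH⁻]^2 = [Ni²⁺](3.3×10⁻³)^2
[Ni²⁺] = 1.3×10⁻¹⁵ / (3.3×10⁻³)^2 = 1.2×10⁻¹⁰
[Ni²⁺] = 1.2×10⁻¹⁰ mol/L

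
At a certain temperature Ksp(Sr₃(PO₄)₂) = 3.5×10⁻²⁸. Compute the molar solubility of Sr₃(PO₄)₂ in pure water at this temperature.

1.3×10⁻⁶ M

Sr₃(PO₄)₂(s) ⇌ 3 Sr²⁺(aq) + 2 PO₄³⁻(aq)
Call the molar solubility s, so that [Sr²⁺] = 3s and [PO₄³⁻] = 2s.
Ksp = [Sr²⁺]^3[PO₄³⁻]^2 = (3s)^3 · (2s)^2 = 108s^5
108s^5 = 3.5×10⁻²⁸  ⇒  s^5 = 3.2×10⁻³⁰
Taking the 5th root, s = 1.3×10⁻⁶ mol/L.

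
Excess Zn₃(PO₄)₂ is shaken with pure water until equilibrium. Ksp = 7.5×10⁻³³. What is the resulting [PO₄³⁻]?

Zn₃(PO₄)₂(s) ⇌ 3 Zn²⁺(aq) + 2 PO₄³⁻(aq)
For each mole of Zn₃(PO₄)₂ that dissolves per liter, [Zn²⁺] = 3s and [PO₄³⁻] = 2s; let s denote this solubility.
Ksp = [Zn²⁺]^3[PO₄³⁻]^2 = (3s)^3 · (2s)^2 = 108s^5 = 7.5×10⁻³³
s = 1.5×10⁻⁷ M
[PO₄³⁻] = 2s = 2.9×10⁻⁷ M

2.9×10⁻⁷ M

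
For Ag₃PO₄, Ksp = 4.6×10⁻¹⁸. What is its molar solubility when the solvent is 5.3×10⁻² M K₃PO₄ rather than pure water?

Ag₃PO₄(s) ⇌ 3 Ag⁺(aq) + PO₄³⁻(aq)
With PO₄³⁻ already at 5.3×10⁻² M and s small, take [PO₄³⁻] ≈ 5.3×10⁻² M and [Ag⁺] = 3s.
Ksp = [Ag⁺]^3[PO₄³⁻] = (3s)^3(5.3×10⁻²)
(3s)^3 = 4.6×10⁻¹⁸ / (5.3×10⁻²) = 8.7×10⁻¹⁷
s = 1.5×10⁻⁶ M

1.5×10⁻⁶ M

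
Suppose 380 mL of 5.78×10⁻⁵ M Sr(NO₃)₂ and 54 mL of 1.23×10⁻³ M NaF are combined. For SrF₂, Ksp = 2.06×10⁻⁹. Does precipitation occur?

Total volume after mixing = 380 + 54 = 434 mL.
[Sr²⁺] = (5.78×10⁻⁵)(380)/434 = 5.06×10⁻⁵ M
[F⁻] = (1.23×10⁻³)(54)/434 = 1.53×10⁻⁴ M
Q = [Sr²⁺][F⁻]^2 = 1.19×10⁻¹²
Q < Ksp (1.19×10⁻¹² vs 2.06×10⁻⁹); the solution remains unsaturated and no precipitate forms.

No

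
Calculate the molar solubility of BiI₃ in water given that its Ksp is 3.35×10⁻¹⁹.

BiI₃(s) ⇌ Bi³⁺(aq) + 3 I⁻(aq)
For each mole of BiI₃ that dissolves per liter, [Bi³⁺] = s and [I⁻] = 3s; let s denote this solubility.
Ksp = [Bi³⁺][I⁻]^3 = s · (3s)^3 = 27s^4
27s^4 = 3.35×10⁻¹⁹  ⇒  s^4 = 1.24×10⁻²⁰
Taking the 4th root, s = 1.06×10⁻⁵ mol/L.

1.06×10⁻⁵ M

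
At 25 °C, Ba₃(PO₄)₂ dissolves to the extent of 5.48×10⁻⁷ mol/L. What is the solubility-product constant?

Ksp = 5.34×10⁻³⁰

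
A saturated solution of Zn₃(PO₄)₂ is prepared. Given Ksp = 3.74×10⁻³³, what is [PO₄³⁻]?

Zn₃(PO₄)₂(s) ⇌ 3 Zn²⁺(aq) + 2 PO₄³⁻(aq)
Let s be the molar solubility. Then [Zn²⁺] = 3s and [PO₄³⁻] = 2s.
Ksp = [Zn²⁺]^3[PO₄³⁻]^2 = (3s)^3 · (2s)^2 = 108s^5 = 3.74×10⁻³³
s = 1.28×10⁻⁷ mol L⁻¹
[PO₄³⁻] = 2s = 2.56×10⁻⁷ mol L⁻¹

2.56×10⁻⁷ M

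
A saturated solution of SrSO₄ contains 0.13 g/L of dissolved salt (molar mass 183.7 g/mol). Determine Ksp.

Ksp = 5.0×10⁻⁷

Convert to molarity: s = 0.13 / 183.7 = 7.077×10⁻⁴ mol/L
SrSO₄(s) ⇌ Sr²⁺(aq) + SO₄²⁻(aq)
With molar solubility s: [Sr²⁺] = s, [SO₄²⁻] = s.
Ksp = [Sr²⁺][SO₄²⁻] = s · s = s^2
Ksp = (7.077×10⁻⁴)^2 = 5.0×10⁻⁷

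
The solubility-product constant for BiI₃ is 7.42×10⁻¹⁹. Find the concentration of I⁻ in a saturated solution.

BiI₃(s) ⇌ Bi³⁺(aq) + 3 I⁻(aq)
Let s be the molar solubility. Then [Bi³⁺] = s and [I⁻] = 3s.
Ksp = [Bi³⁺][I⁻]^3 = s · (3s)^3 = 27s^4 = 7.42×10⁻¹⁹
s = 1.29×10⁻⁵ M
[I⁻] = 3s = 3.86×10⁻⁵ M

3.86×10⁻⁵ M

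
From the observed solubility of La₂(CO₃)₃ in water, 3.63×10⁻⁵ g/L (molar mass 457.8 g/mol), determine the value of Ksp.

Ksp = 3.39×10⁻³⁴

Molar solubility s = (3.63×10⁻⁵ g/L) / (457.8 g/mol) = 7.9292×10⁻⁸ mol/L
La₂(CO₃)₃(s) ⇌ 2 La³⁺(aq) + 3 CO₃²⁻(aq)
If s mol/L of La₂(CO₃)₃ dissolves, [La³⁺] = 2s and [CO₃²⁻] = 3s.
Ksp = [La³⁺]^2[CO₃²⁻]^3 = (2s)^2 · (3s)^3 = 108s^5
Ksp = 108 × (7.9292×10⁻⁸)^5 = 3.39×10⁻³⁴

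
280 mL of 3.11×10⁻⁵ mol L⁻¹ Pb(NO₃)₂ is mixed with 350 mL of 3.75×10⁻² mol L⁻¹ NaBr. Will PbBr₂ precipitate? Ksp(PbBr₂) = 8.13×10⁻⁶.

No

Total volume after mixing = 280 + 350 = 630 mL.
[Pb²⁺] = (3.11×10⁻⁵)(280)/630 = 1.38×10⁻⁵ mol L⁻¹
[Br⁻] = (3.75×10⁻²)(350)/630 = 2.08×10⁻² mol L⁻¹
Q = [Pb²⁺][Br⁻]^2 = 6.00×10⁻⁹
Since Q (6.00×10⁻⁹) is less than Ksp (8.13×10⁻⁶), no PbBr₂ precipitates.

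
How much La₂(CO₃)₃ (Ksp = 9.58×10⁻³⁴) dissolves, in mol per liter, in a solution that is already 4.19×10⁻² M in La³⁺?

2.72×10⁻¹¹ M

La₂(CO₃)₃(s) ⇌ 2 La³⁺(aq) + 3 CO₃²⁻(aq)
La³⁺ is already present at 4.19×10⁻² M. If s mol/L of La₂(CO₃)₃ dissolves, [CO₃²⁻] = 3s while [La³⁺] ≈ 4.19×10⁻² M.
Ksp = [La³⁺]^2[CO₃²⁻]^3 = (4.19×10⁻²)^2(3s)^3
(3s)^3 = 9.58×10⁻³⁴ / (4.19×10⁻²)^2 = 5.46×10⁻³¹
s = 2.72×10⁻¹¹ M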